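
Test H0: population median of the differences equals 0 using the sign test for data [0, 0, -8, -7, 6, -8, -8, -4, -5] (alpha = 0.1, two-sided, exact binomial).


Step 1: Discard zero differences. Original n = 9; n_eff = number of nonzero differences = 7.
Nonzero differences (with sign): -8, -7, +6, -8, -8, -4, -5
Step 2: Count signs: positive = 1, negative = 6.
Step 3: Under H0: P(positive) = 0.5, so the number of positives S ~ Bin(7, 0.5).
Step 4: Two-sided exact p-value = sum of Bin(7,0.5) probabilities at or below the observed probability = 0.125000.
Step 5: alpha = 0.1. fail to reject H0.

n_eff = 7, pos = 1, neg = 6, p = 0.125000, fail to reject H0.


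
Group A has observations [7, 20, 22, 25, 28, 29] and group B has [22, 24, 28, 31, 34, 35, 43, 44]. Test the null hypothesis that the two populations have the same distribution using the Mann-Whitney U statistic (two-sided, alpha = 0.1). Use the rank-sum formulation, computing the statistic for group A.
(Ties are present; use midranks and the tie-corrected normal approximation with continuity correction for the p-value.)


Step 1: Combine and sort all 14 observations; assign midranks.
sorted (value, group): (7,X), (20,X), (22,X), (22,Y), (24,Y), (25,X), (28,X), (28,Y), (29,X), (31,Y), (34,Y), (35,Y), (43,Y), (44,Y)
ranks: 7->1, 20->2, 22->3.5, 22->3.5, 24->5, 25->6, 28->7.5, 28->7.5, 29->9, 31->10, 34->11, 35->12, 43->13, 44->14
Step 2: Rank sum for X: R1 = 1 + 2 + 3.5 + 6 + 7.5 + 9 = 29.
Step 3: U_X = R1 - n1(n1+1)/2 = 29 - 6*7/2 = 29 - 21 = 8.
       U_Y = n1*n2 - U_X = 48 - 8 = 40.
Step 4: Ties are present, so use the tie-corrected normal approximation (with continuity correction) for the p-value.
Step 5: p-value = 0.044915; compare to alpha = 0.1. reject H0.

U_X = 8, p = 0.044915, reject H0 at alpha = 0.1.


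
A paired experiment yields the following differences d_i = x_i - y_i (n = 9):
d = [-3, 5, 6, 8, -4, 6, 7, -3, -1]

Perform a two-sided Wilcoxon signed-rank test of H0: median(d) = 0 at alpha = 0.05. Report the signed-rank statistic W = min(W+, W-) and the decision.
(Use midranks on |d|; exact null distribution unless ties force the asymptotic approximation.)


Step 1: Drop any zero differences (none here) and take |d_i|.
|d| = [3, 5, 6, 8, 4, 6, 7, 3, 1]
Step 2: Midrank |d_i| (ties get averaged ranks).
ranks: |3|->2.5, |5|->5, |6|->6.5, |8|->9, |4|->4, |6|->6.5, |7|->8, |3|->2.5, |1|->1
Step 3: Attach original signs; sum ranks with positive sign and with negative sign.
W+ = 5 + 6.5 + 9 + 6.5 + 8 = 35
W- = 2.5 + 4 + 2.5 + 1 = 10
(Check: W+ + W- = 45 should equal n(n+1)/2 = 45.)
Step 4: Test statistic W = min(W+, W-) = 10.
Step 5: Ties in |d|, so use the tie-corrected normal approximation.
        E[W] = n(n+1)/4 = 9*10/4 = 22.5.
        Tie groups: |d|=3 (t=2), |d|=6 (t=2); sum(t^3 - t) = 12.
        Var[W] = n(n+1)(2n+1)/24 - sum(t^3-t)/48 = 1710/24 - 12/48 = 71.
        z = (W - E[W]) / sqrt(Var[W]) = (10 - 22.5) / 8.4261 = -1.4835.
        Two-sided p = 2*Phi(z) = 0.137948.
Step 6: alpha = 0.05. fail to reject H0.

W+ = 35, W- = 10, W = min = 10, p = 0.137948, fail to reject H0.


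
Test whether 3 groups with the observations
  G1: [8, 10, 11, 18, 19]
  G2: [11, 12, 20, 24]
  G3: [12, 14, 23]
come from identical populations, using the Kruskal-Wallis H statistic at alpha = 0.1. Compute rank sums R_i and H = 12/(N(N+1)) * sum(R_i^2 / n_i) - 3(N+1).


Step 1: Combine all N = 12 observations and assign midranks.
sorted (value, group, rank): (8,G1,1), (10,G1,2), (11,G1,3.5), (11,G2,3.5), (12,G2,5.5), (12,G3,5.5), (14,G3,7), (18,G1,8), (19,G1,9), (20,G2,10), (23,G3,11), (24,G2,12)
Step 2: Sum ranks within each group.
R_1 = 23.5 (n_1 = 5)
R_2 = 31 (n_2 = 4)
R_3 = 23.5 (n_3 = 3)
Step 3: H = 12/(N(N+1)) * sum(R_i^2/n_i) - 3(N+1)
     = 12/(12*13) * (23.5^2/5 + 31^2/4 + 23.5^2/3) - 3*13
     = 0.076923 * 534.783 - 39
     = 2.137179.
Step 4: Ties present; correction factor C = 1 - 12/(12^3 - 12) = 0.993007. Corrected H = 2.137179 / 0.993007 = 2.152230.
Step 5: Under H0, H ~ chi^2(2); p-value = 0.340917.
Step 6: alpha = 0.1. fail to reject H0.

H = 2.1522, df = 2, p = 0.340917, fail to reject H0.


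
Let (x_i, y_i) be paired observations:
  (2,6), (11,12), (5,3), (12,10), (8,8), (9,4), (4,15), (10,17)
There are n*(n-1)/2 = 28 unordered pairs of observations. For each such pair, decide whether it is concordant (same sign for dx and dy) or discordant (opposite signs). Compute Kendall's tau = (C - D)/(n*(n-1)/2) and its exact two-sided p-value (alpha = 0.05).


Step 1: Enumerate the 28 unordered pairs (i,j) with i<j and classify each by sign(x_j-x_i) * sign(y_j-y_i).
  (1,2):dx=+9,dy=+6->C; (1,3):dx=+3,dy=-3->D; (1,4):dx=+10,dy=+4->C; (1,5):dx=+6,dy=+2->C
  (1,6):dx=+7,dy=-2->D; (1,7):dx=+2,dy=+9->C; (1,8):dx=+8,dy=+11->C; (2,3):dx=-6,dy=-9->C
  (2,4):dx=+1,dy=-2->D; (2,5):dx=-3,dy=-4->C; (2,6):dx=-2,dy=-8->C; (2,7):dx=-7,dy=+3->D
  (2,8):dx=-1,dy=+5->D; (3,4):dx=+7,dy=+7->C; (3,5):dx=+3,dy=+5->C; (3,6):dx=+4,dy=+1->C
  (3,7):dx=-1,dy=+12->D; (3,8):dx=+5,dy=+14->C; (4,5):dx=-4,dy=-2->C; (4,6):dx=-3,dy=-6->C
  (4,7):dx=-8,dy=+5->D; (4,8):dx=-2,dy=+7->D; (5,6):dx=+1,dy=-4->D; (5,7):dx=-4,dy=+7->D
  (5,8):dx=+2,dy=+9->C; (6,7):dx=-5,dy=+11->D; (6,8):dx=+1,dy=+13->C; (7,8):dx=+6,dy=+2->C
Step 2: C = 17, D = 11, total pairs = 28.
Step 3: tau = (C - D)/(n(n-1)/2) = (17 - 11)/28 = 0.214286.
Step 4: Exact two-sided p-value (enumerate n! = 40320 permutations of y under H0): p = 0.548413.
Step 5: alpha = 0.05. fail to reject H0.

tau_b = 0.2143 (C=17, D=11), p = 0.548413, fail to reject H0.


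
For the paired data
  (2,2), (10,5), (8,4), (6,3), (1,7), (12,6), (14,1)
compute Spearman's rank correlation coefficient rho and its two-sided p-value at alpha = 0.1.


Step 1: Rank x and y separately (midranks; no ties here).
rank(x): 2->2, 10->5, 8->4, 6->3, 1->1, 12->6, 14->7
rank(y): 2->2, 5->5, 4->4, 3->3, 7->7, 6->6, 1->1
Step 2: d_i = R_x(i) - R_y(i); compute d_i^2.
  (2-2)^2=0, (5-5)^2=0, (4-4)^2=0, (3-3)^2=0, (1-7)^2=36, (6-6)^2=0, (7-1)^2=36
sum(d^2) = 72.
Step 3: rho = 1 - 6*72 / (7*(7^2 - 1)) = 1 - 432/336 = -0.285714.
Step 4: Under H0, t = rho * sqrt((n-2)/(1-rho^2)) = -0.6667 ~ t(5).
Step 5: Two-sided p-value from the t-distribution with 5 df = 0.534509.
Step 6: alpha = 0.1. fail to reject H0.

rho = -0.2857, p = 0.534509, fail to reject H0 at alpha = 0.1.


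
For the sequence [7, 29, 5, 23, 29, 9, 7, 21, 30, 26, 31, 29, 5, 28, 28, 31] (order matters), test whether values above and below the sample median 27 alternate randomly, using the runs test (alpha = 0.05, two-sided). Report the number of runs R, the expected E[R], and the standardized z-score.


Step 1: Compute median = 27; label A = above, B = below.
Labels in order: BABBABBBABAABAAA  (n_A = 8, n_B = 8)
Step 2: Count runs R = 10.
Step 3: Under H0 (random ordering), E[R] = 2*n_A*n_B/(n_A+n_B) + 1 = 2*8*8/16 + 1 = 9.0000.
        Var[R] = 2*n_A*n_B*(2*n_A*n_B - n_A - n_B) / ((n_A+n_B)^2 * (n_A+n_B-1)) = 14336/3840 = 3.7333.
        SD[R] = 1.9322.
Step 4: Continuity-corrected z = (R - 0.5 - E[R]) / SD[R] = (10 - 0.5 - 9.0000) / 1.9322 = 0.2588.
Step 5: Two-sided p-value via normal approximation = 2*(1 - Phi(|z|)) = 0.795809.
Step 6: alpha = 0.05. fail to reject H0.

R = 10, z = 0.2588, p = 0.795809, fail to reject H0.


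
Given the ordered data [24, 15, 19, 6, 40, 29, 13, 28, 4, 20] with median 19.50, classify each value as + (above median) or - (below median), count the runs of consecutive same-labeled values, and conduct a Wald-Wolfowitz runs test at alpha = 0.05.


Step 1: Compute median = 19.50; label A = above, B = below.
Labels in order: ABBBAABABA  (n_A = 5, n_B = 5)
Step 2: Count runs R = 7.
Step 3: Under H0 (random ordering), E[R] = 2*n_A*n_B/(n_A+n_B) + 1 = 2*5*5/10 + 1 = 6.0000.
        Var[R] = 2*n_A*n_B*(2*n_A*n_B - n_A - n_B) / ((n_A+n_B)^2 * (n_A+n_B-1)) = 2000/900 = 2.2222.
        SD[R] = 1.4907.
Step 4: Continuity-corrected z = (R - 0.5 - E[R]) / SD[R] = (7 - 0.5 - 6.0000) / 1.4907 = 0.3354.
Step 5: Two-sided p-value via normal approximation = 2*(1 - Phi(|z|)) = 0.737316.
Step 6: alpha = 0.05. fail to reject H0.

R = 7, z = 0.3354, p = 0.737316, fail to reject H0.


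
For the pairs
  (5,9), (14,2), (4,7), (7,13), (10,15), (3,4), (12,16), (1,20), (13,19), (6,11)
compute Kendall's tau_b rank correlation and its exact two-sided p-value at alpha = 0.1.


Step 1: Enumerate the 45 unordered pairs (i,j) with i<j and classify each by sign(x_j-x_i) * sign(y_j-y_i).
  (1,2):dx=+9,dy=-7->D; (1,3):dx=-1,dy=-2->C; (1,4):dx=+2,dy=+4->C; (1,5):dx=+5,dy=+6->C
  (1,6):dx=-2,dy=-5->C; (1,7):dx=+7,dy=+7->C; (1,8):dx=-4,dy=+11->D; (1,9):dx=+8,dy=+10->C
  (1,10):dx=+1,dy=+2->C; (2,3):dx=-10,dy=+5->D; (2,4):dx=-7,dy=+11->D; (2,5):dx=-4,dy=+13->D
  (2,6):dx=-11,dy=+2->D; (2,7):dx=-2,dy=+14->D; (2,8):dx=-13,dy=+18->D; (2,9):dx=-1,dy=+17->D
  (2,10):dx=-8,dy=+9->D; (3,4):dx=+3,dy=+6->C; (3,5):dx=+6,dy=+8->C; (3,6):dx=-1,dy=-3->C
  (3,7):dx=+8,dy=+9->C; (3,8):dx=-3,dy=+13->D; (3,9):dx=+9,dy=+12->C; (3,10):dx=+2,dy=+4->C
  (4,5):dx=+3,dy=+2->C; (4,6):dx=-4,dy=-9->C; (4,7):dx=+5,dy=+3->C; (4,8):dx=-6,dy=+7->D
  (4,9):dx=+6,dy=+6->C; (4,10):dx=-1,dy=-2->C; (5,6):dx=-7,dy=-11->C; (5,7):dx=+2,dy=+1->C
  (5,8):dx=-9,dy=+5->D; (5,9):dx=+3,dy=+4->C; (5,10):dx=-4,dy=-4->C; (6,7):dx=+9,dy=+12->C
  (6,8):dx=-2,dy=+16->D; (6,9):dx=+10,dy=+15->C; (6,10):dx=+3,dy=+7->C; (7,8):dx=-11,dy=+4->D
  (7,9):dx=+1,dy=+3->C; (7,10):dx=-6,dy=-5->C; (8,9):dx=+12,dy=-1->D; (8,10):dx=+5,dy=-9->D
  (9,10):dx=-7,dy=-8->C
Step 2: C = 28, D = 17, total pairs = 45.
Step 3: tau = (C - D)/(n(n-1)/2) = (28 - 17)/45 = 0.244444.
Step 4: Exact two-sided p-value (enumerate n! = 3628800 permutations of y under H0): p = 0.380720.
Step 5: alpha = 0.1. fail to reject H0.

tau_b = 0.2444 (C=28, D=17), p = 0.380720, fail to reject H0.


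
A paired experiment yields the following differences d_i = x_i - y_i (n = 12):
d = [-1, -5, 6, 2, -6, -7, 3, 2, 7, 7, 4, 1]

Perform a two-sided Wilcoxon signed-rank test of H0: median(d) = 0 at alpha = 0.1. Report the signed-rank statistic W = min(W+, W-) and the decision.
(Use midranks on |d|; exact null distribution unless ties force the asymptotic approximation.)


Step 1: Drop any zero differences (none here) and take |d_i|.
|d| = [1, 5, 6, 2, 6, 7, 3, 2, 7, 7, 4, 1]
Step 2: Midrank |d_i| (ties get averaged ranks).
ranks: |1|->1.5, |5|->7, |6|->8.5, |2|->3.5, |6|->8.5, |7|->11, |3|->5, |2|->3.5, |7|->11, |7|->11, |4|->6, |1|->1.5
Step 3: Attach original signs; sum ranks with positive sign and with negative sign.
W+ = 8.5 + 3.5 + 5 + 3.5 + 11 + 11 + 6 + 1.5 = 50
W- = 1.5 + 7 + 8.5 + 11 = 28
(Check: W+ + W- = 78 should equal n(n+1)/2 = 78.)
Step 4: Test statistic W = min(W+, W-) = 28.
Step 5: Ties in |d|, so use the tie-corrected normal approximation.
        E[W] = n(n+1)/4 = 12*13/4 = 39.
        Tie groups: |d|=1 (t=2), |d|=2 (t=2), |d|=6 (t=2), |d|=7 (t=3); sum(t^3 - t) = 42.
        Var[W] = n(n+1)(2n+1)/24 - sum(t^3-t)/48 = 3900/24 - 42/48 = 161.625.
        z = (W - E[W]) / sqrt(Var[W]) = (28 - 39) / 12.7132 = -0.8652.
        Two-sided p = 2*Phi(z) = 0.386905.
Step 6: alpha = 0.1. fail to reject H0.

W+ = 50, W- = 28, W = min = 28, p = 0.386905, fail to reject H0.


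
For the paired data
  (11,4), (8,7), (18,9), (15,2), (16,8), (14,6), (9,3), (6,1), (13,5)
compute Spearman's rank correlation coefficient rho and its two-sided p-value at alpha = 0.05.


Step 1: Rank x and y separately (midranks; no ties here).
rank(x): 11->4, 8->2, 18->9, 15->7, 16->8, 14->6, 9->3, 6->1, 13->5
rank(y): 4->4, 7->7, 9->9, 2->2, 8->8, 6->6, 3->3, 1->1, 5->5
Step 2: d_i = R_x(i) - R_y(i); compute d_i^2.
  (4-4)^2=0, (2-7)^2=25, (9-9)^2=0, (7-2)^2=25, (8-8)^2=0, (6-6)^2=0, (3-3)^2=0, (1-1)^2=0, (5-5)^2=0
sum(d^2) = 50.
Step 3: rho = 1 - 6*50 / (9*(9^2 - 1)) = 1 - 300/720 = 0.583333.
Step 4: Under H0, t = rho * sqrt((n-2)/(1-rho^2)) = 1.9001 ~ t(7).
Step 5: Two-sided p-value from the t-distribution with 7 df = 0.099186.
Step 6: alpha = 0.05. fail to reject H0.

rho = 0.5833, p = 0.099186, fail to reject H0 at alpha = 0.05.


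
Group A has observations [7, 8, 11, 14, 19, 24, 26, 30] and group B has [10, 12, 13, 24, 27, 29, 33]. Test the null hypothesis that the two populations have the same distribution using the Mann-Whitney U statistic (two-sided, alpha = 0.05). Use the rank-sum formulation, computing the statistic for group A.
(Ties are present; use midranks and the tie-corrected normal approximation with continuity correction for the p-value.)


Step 1: Combine and sort all 15 observations; assign midranks.
sorted (value, group): (7,X), (8,X), (10,Y), (11,X), (12,Y), (13,Y), (14,X), (19,X), (24,X), (24,Y), (26,X), (27,Y), (29,Y), (30,X), (33,Y)
ranks: 7->1, 8->2, 10->3, 11->4, 12->5, 13->6, 14->7, 19->8, 24->9.5, 24->9.5, 26->11, 27->12, 29->13, 30->14, 33->15
Step 2: Rank sum for X: R1 = 1 + 2 + 4 + 7 + 8 + 9.5 + 11 + 14 = 56.5.
Step 3: U_X = R1 - n1(n1+1)/2 = 56.5 - 8*9/2 = 56.5 - 36 = 20.5.
       U_Y = n1*n2 - U_X = 56 - 20.5 = 35.5.
Step 4: Ties are present, so use the tie-corrected normal approximation (with continuity correction) for the p-value.
Step 5: p-value = 0.417471; compare to alpha = 0.05. fail to reject H0.

U_X = 20.5, p = 0.417471, fail to reject H0 at alpha = 0.05.


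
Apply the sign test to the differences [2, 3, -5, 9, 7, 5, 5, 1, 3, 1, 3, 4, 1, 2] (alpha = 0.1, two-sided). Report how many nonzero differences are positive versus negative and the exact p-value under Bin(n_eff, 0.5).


Step 1: Discard zero differences. Original n = 14; n_eff = number of nonzero differences = 14.
Nonzero differences (with sign): +2, +3, -5, +9, +7, +5, +5, +1, +3, +1, +3, +4, +1, +2
Step 2: Count signs: positive = 13, negative = 1.
Step 3: Under H0: P(positive) = 0.5, so the number of positives S ~ Bin(14, 0.5).
Step 4: Two-sided exact p-value = sum of Bin(14,0.5) probabilities at or below the observed probability = 0.001831.
Step 5: alpha = 0.1. reject H0.

n_eff = 14, pos = 13, neg = 1, p = 0.001831, reject H0.


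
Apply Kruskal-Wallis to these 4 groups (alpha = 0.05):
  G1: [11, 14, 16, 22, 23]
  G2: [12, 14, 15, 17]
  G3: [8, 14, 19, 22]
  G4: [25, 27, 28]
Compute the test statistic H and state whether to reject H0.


Step 1: Combine all N = 16 observations and assign midranks.
sorted (value, group, rank): (8,G3,1), (11,G1,2), (12,G2,3), (14,G1,5), (14,G2,5), (14,G3,5), (15,G2,7), (16,G1,8), (17,G2,9), (19,G3,10), (22,G1,11.5), (22,G3,11.5), (23,G1,13), (25,G4,14), (27,G4,15), (28,G4,16)
Step 2: Sum ranks within each group.
R_1 = 39.5 (n_1 = 5)
R_2 = 24 (n_2 = 4)
R_3 = 27.5 (n_3 = 4)
R_4 = 45 (n_4 = 3)
Step 3: H = 12/(N(N+1)) * sum(R_i^2/n_i) - 3(N+1)
     = 12/(16*17) * (39.5^2/5 + 24^2/4 + 27.5^2/4 + 45^2/3) - 3*17
     = 0.044118 * 1320.11 - 51
     = 7.240257.
Step 4: Ties present; correction factor C = 1 - 30/(16^3 - 16) = 0.992647. Corrected H = 7.240257 / 0.992647 = 7.293889.
Step 5: Under H0, H ~ chi^2(3); p-value = 0.063098.
Step 6: alpha = 0.05. fail to reject H0.

H = 7.2939, df = 3, p = 0.063098, fail to reject H0.


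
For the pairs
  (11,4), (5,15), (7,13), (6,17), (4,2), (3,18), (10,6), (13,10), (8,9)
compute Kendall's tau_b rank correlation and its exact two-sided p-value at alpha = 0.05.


Step 1: Enumerate the 36 unordered pairs (i,j) with i<j and classify each by sign(x_j-x_i) * sign(y_j-y_i).
  (1,2):dx=-6,dy=+11->D; (1,3):dx=-4,dy=+9->D; (1,4):dx=-5,dy=+13->D; (1,5):dx=-7,dy=-2->C
  (1,6):dx=-8,dy=+14->D; (1,7):dx=-1,dy=+2->D; (1,8):dx=+2,dy=+6->C; (1,9):dx=-3,dy=+5->D
  (2,3):dx=+2,dy=-2->D; (2,4):dx=+1,dy=+2->C; (2,5):dx=-1,dy=-13->C; (2,6):dx=-2,dy=+3->D
  (2,7):dx=+5,dy=-9->D; (2,8):dx=+8,dy=-5->D; (2,9):dx=+3,dy=-6->D; (3,4):dx=-1,dy=+4->D
  (3,5):dx=-3,dy=-11->C; (3,6):dx=-4,dy=+5->D; (3,7):dx=+3,dy=-7->D; (3,8):dx=+6,dy=-3->D
  (3,9):dx=+1,dy=-4->D; (4,5):dx=-2,dy=-15->C; (4,6):dx=-3,dy=+1->D; (4,7):dx=+4,dy=-11->D
  (4,8):dx=+7,dy=-7->D; (4,9):dx=+2,dy=-8->D; (5,6):dx=-1,dy=+16->D; (5,7):dx=+6,dy=+4->C
  (5,8):dx=+9,dy=+8->C; (5,9):dx=+4,dy=+7->C; (6,7):dx=+7,dy=-12->D; (6,8):dx=+10,dy=-8->D
  (6,9):dx=+5,dy=-9->D; (7,8):dx=+3,dy=+4->C; (7,9):dx=-2,dy=+3->D; (8,9):dx=-5,dy=-1->C
Step 2: C = 11, D = 25, total pairs = 36.
Step 3: tau = (C - D)/(n(n-1)/2) = (11 - 25)/36 = -0.388889.
Step 4: Exact two-sided p-value (enumerate n! = 362880 permutations of y under H0): p = 0.180181.
Step 5: alpha = 0.05. fail to reject H0.

tau_b = -0.3889 (C=11, D=25), p = 0.180181, fail to reject H0.


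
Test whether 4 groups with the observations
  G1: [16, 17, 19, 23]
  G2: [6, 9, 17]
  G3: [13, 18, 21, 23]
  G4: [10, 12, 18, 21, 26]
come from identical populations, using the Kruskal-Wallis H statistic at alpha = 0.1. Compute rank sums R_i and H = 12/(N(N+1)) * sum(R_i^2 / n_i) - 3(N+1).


Step 1: Combine all N = 16 observations and assign midranks.
sorted (value, group, rank): (6,G2,1), (9,G2,2), (10,G4,3), (12,G4,4), (13,G3,5), (16,G1,6), (17,G1,7.5), (17,G2,7.5), (18,G3,9.5), (18,G4,9.5), (19,G1,11), (21,G3,12.5), (21,G4,12.5), (23,G1,14.5), (23,G3,14.5), (26,G4,16)
Step 2: Sum ranks within each group.
R_1 = 39 (n_1 = 4)
R_2 = 10.5 (n_2 = 3)
R_3 = 41.5 (n_3 = 4)
R_4 = 45 (n_4 = 5)
Step 3: H = 12/(N(N+1)) * sum(R_i^2/n_i) - 3(N+1)
     = 12/(16*17) * (39^2/4 + 10.5^2/3 + 41.5^2/4 + 45^2/5) - 3*17
     = 0.044118 * 1252.56 - 51
     = 4.260110.
Step 4: Ties present; correction factor C = 1 - 24/(16^3 - 16) = 0.994118. Corrected H = 4.260110 / 0.994118 = 4.285318.
Step 5: Under H0, H ~ chi^2(3); p-value = 0.232258.
Step 6: alpha = 0.1. fail to reject H0.

H = 4.2853, df = 3, p = 0.232258, fail to reject H0.


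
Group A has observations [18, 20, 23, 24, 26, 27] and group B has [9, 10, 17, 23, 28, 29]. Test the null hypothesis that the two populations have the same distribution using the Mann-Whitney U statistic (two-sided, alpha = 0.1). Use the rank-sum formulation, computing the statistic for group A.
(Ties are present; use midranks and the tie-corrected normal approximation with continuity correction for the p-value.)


Step 1: Combine and sort all 12 observations; assign midranks.
sorted (value, group): (9,Y), (10,Y), (17,Y), (18,X), (20,X), (23,X), (23,Y), (24,X), (26,X), (27,X), (28,Y), (29,Y)
ranks: 9->1, 10->2, 17->3, 18->4, 20->5, 23->6.5, 23->6.5, 24->8, 26->9, 27->10, 28->11, 29->12
Step 2: Rank sum for X: R1 = 4 + 5 + 6.5 + 8 + 9 + 10 = 42.5.
Step 3: U_X = R1 - n1(n1+1)/2 = 42.5 - 6*7/2 = 42.5 - 21 = 21.5.
       U_Y = n1*n2 - U_X = 36 - 21.5 = 14.5.
Step 4: Ties are present, so use the tie-corrected normal approximation (with continuity correction) for the p-value.
Step 5: p-value = 0.630356; compare to alpha = 0.1. fail to reject H0.

U_X = 21.5, p = 0.630356, fail to reject H0 at alpha = 0.1.


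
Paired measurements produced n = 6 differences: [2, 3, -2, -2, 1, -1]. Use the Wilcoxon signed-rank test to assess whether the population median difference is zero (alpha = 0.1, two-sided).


Step 1: Drop any zero differences (none here) and take |d_i|.
|d| = [2, 3, 2, 2, 1, 1]
Step 2: Midrank |d_i| (ties get averaged ranks).
ranks: |2|->4, |3|->6, |2|->4, |2|->4, |1|->1.5, |1|->1.5
Step 3: Attach original signs; sum ranks with positive sign and with negative sign.
W+ = 4 + 6 + 1.5 = 11.5
W- = 4 + 4 + 1.5 = 9.5
(Check: W+ + W- = 21 should equal n(n+1)/2 = 21.)
Step 4: Test statistic W = min(W+, W-) = 9.5.
Step 5: Ties in |d|, so use the tie-corrected normal approximation.
        E[W] = n(n+1)/4 = 6*7/4 = 10.5.
        Tie groups: |d|=1 (t=2), |d|=2 (t=3); sum(t^3 - t) = 30.
        Var[W] = n(n+1)(2n+1)/24 - sum(t^3-t)/48 = 546/24 - 30/48 = 22.125.
        z = (W - E[W]) / sqrt(Var[W]) = (9.5 - 10.5) / 4.7037 = -0.2126.
        Two-sided p = 2*Phi(z) = 0.831641.
Step 6: alpha = 0.1. fail to reject H0.

W+ = 11.5, W- = 9.5, W = min = 9.5, p = 0.831641, fail to reject H0.


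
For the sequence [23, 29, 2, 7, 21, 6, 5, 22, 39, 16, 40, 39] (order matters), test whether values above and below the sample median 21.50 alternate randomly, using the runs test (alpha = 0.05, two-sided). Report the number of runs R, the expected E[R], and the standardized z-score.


Step 1: Compute median = 21.50; label A = above, B = below.
Labels in order: AABBBBBAABAA  (n_A = 6, n_B = 6)
Step 2: Count runs R = 5.
Step 3: Under H0 (random ordering), E[R] = 2*n_A*n_B/(n_A+n_B) + 1 = 2*6*6/12 + 1 = 7.0000.
        Var[R] = 2*n_A*n_B*(2*n_A*n_B - n_A - n_B) / ((n_A+n_B)^2 * (n_A+n_B-1)) = 4320/1584 = 2.7273.
        SD[R] = 1.6514.
Step 4: Continuity-corrected z = (R + 0.5 - E[R]) / SD[R] = (5 + 0.5 - 7.0000) / 1.6514 = -0.9083.
Step 5: Two-sided p-value via normal approximation = 2*(1 - Phi(|z|)) = 0.363722.
Step 6: alpha = 0.05. fail to reject H0.

R = 5, z = -0.9083, p = 0.363722, fail to reject H0.


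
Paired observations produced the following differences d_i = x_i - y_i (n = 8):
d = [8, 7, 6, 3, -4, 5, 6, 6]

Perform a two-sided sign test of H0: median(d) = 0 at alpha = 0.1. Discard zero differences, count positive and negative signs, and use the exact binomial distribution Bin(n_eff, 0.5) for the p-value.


Step 1: Discard zero differences. Original n = 8; n_eff = number of nonzero differences = 8.
Nonzero differences (with sign): +8, +7, +6, +3, -4, +5, +6, +6
Step 2: Count signs: positive = 7, negative = 1.
Step 3: Under H0: P(positive) = 0.5, so the number of positives S ~ Bin(8, 0.5).
Step 4: Two-sided exact p-value = sum of Bin(8,0.5) probabilities at or below the observed probability = 0.070312.
Step 5: alpha = 0.1. reject H0.

n_eff = 8, pos = 7, neg = 1, p = 0.070312, reject H0.


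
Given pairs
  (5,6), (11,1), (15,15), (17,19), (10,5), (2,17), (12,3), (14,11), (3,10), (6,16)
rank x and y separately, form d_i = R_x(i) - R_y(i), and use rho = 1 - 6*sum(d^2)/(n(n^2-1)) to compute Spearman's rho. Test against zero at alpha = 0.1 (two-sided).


Step 1: Rank x and y separately (midranks; no ties here).
rank(x): 5->3, 11->6, 15->9, 17->10, 10->5, 2->1, 12->7, 14->8, 3->2, 6->4
rank(y): 6->4, 1->1, 15->7, 19->10, 5->3, 17->9, 3->2, 11->6, 10->5, 16->8
Step 2: d_i = R_x(i) - R_y(i); compute d_i^2.
  (3-4)^2=1, (6-1)^2=25, (9-7)^2=4, (10-10)^2=0, (5-3)^2=4, (1-9)^2=64, (7-2)^2=25, (8-6)^2=4, (2-5)^2=9, (4-8)^2=16
sum(d^2) = 152.
Step 3: rho = 1 - 6*152 / (10*(10^2 - 1)) = 1 - 912/990 = 0.078788.
Step 4: Under H0, t = rho * sqrt((n-2)/(1-rho^2)) = 0.2235 ~ t(8).
Step 5: Two-sided p-value from the t-distribution with 8 df = 0.828717.
Step 6: alpha = 0.1. fail to reject H0.

rho = 0.0788, p = 0.828717, fail to reject H0 at alpha = 0.1.


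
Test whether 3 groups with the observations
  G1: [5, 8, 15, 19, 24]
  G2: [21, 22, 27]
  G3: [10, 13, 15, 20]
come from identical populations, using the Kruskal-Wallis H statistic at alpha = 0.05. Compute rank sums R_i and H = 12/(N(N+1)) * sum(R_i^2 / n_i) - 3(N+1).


Step 1: Combine all N = 12 observations and assign midranks.
sorted (value, group, rank): (5,G1,1), (8,G1,2), (10,G3,3), (13,G3,4), (15,G1,5.5), (15,G3,5.5), (19,G1,7), (20,G3,8), (21,G2,9), (22,G2,10), (24,G1,11), (27,G2,12)
Step 2: Sum ranks within each group.
R_1 = 26.5 (n_1 = 5)
R_2 = 31 (n_2 = 3)
R_3 = 20.5 (n_3 = 4)
Step 3: H = 12/(N(N+1)) * sum(R_i^2/n_i) - 3(N+1)
     = 12/(12*13) * (26.5^2/5 + 31^2/3 + 20.5^2/4) - 3*13
     = 0.076923 * 565.846 - 39
     = 4.526603.
Step 4: Ties present; correction factor C = 1 - 6/(12^3 - 12) = 0.996503. Corrected H = 4.526603 / 0.996503 = 4.542485.
Step 5: Under H0, H ~ chi^2(2); p-value = 0.103184.
Step 6: alpha = 0.05. fail to reject H0.

H = 4.5425, df = 2, p = 0.103184, fail to reject H0.


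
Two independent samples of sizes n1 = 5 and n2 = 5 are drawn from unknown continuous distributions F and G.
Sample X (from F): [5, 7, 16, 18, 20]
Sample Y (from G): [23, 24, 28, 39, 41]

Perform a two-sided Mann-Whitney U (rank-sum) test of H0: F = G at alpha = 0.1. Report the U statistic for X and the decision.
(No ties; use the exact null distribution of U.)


Step 1: Combine and sort all 10 observations; assign midranks.
sorted (value, group): (5,X), (7,X), (16,X), (18,X), (20,X), (23,Y), (24,Y), (28,Y), (39,Y), (41,Y)
ranks: 5->1, 7->2, 16->3, 18->4, 20->5, 23->6, 24->7, 28->8, 39->9, 41->10
Step 2: Rank sum for X: R1 = 1 + 2 + 3 + 4 + 5 = 15.
Step 3: U_X = R1 - n1(n1+1)/2 = 15 - 5*6/2 = 15 - 15 = 0.
       U_Y = n1*n2 - U_X = 25 - 0 = 25.
Step 4: No ties, so the exact null distribution of U (based on enumerating the C(10,5) = 252 equally likely rank assignments) gives the two-sided p-value.
Step 5: p-value = 0.007937; compare to alpha = 0.1. reject H0.

U_X = 0, p = 0.007937, reject H0 at alpha = 0.1.


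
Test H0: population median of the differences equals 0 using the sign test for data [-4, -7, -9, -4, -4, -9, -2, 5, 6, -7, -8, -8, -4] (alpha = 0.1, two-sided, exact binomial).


Step 1: Discard zero differences. Original n = 13; n_eff = number of nonzero differences = 13.
Nonzero differences (with sign): -4, -7, -9, -4, -4, -9, -2, +5, +6, -7, -8, -8, -4
Step 2: Count signs: positive = 2, negative = 11.
Step 3: Under H0: P(positive) = 0.5, so the number of positives S ~ Bin(13, 0.5).
Step 4: Two-sided exact p-value = sum of Bin(13,0.5) probabilities at or below the observed probability = 0.022461.
Step 5: alpha = 0.1. reject H0.

n_eff = 13, pos = 2, neg = 11, p = 0.022461, reject H0.


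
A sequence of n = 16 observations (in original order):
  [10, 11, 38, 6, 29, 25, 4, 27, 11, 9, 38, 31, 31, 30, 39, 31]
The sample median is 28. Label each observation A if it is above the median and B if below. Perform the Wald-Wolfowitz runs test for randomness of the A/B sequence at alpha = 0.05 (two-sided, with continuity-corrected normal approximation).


Step 1: Compute median = 28; label A = above, B = below.
Labels in order: BBABABBBBBAAAAAA  (n_A = 8, n_B = 8)
Step 2: Count runs R = 6.
Step 3: Under H0 (random ordering), E[R] = 2*n_A*n_B/(n_A+n_B) + 1 = 2*8*8/16 + 1 = 9.0000.
        Var[R] = 2*n_A*n_B*(2*n_A*n_B - n_A - n_B) / ((n_A+n_B)^2 * (n_A+n_B-1)) = 14336/3840 = 3.7333.
        SD[R] = 1.9322.
Step 4: Continuity-corrected z = (R + 0.5 - E[R]) / SD[R] = (6 + 0.5 - 9.0000) / 1.9322 = -1.2939.
Step 5: Two-sided p-value via normal approximation = 2*(1 - Phi(|z|)) = 0.195709.
Step 6: alpha = 0.05. fail to reject H0.

R = 6, z = -1.2939, p = 0.195709, fail to reject H0.


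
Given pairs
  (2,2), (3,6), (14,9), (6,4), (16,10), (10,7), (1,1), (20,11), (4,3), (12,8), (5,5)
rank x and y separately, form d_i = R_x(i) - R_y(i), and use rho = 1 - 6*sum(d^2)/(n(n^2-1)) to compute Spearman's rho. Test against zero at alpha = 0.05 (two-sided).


Step 1: Rank x and y separately (midranks; no ties here).
rank(x): 2->2, 3->3, 14->9, 6->6, 16->10, 10->7, 1->1, 20->11, 4->4, 12->8, 5->5
rank(y): 2->2, 6->6, 9->9, 4->4, 10->10, 7->7, 1->1, 11->11, 3->3, 8->8, 5->5
Step 2: d_i = R_x(i) - R_y(i); compute d_i^2.
  (2-2)^2=0, (3-6)^2=9, (9-9)^2=0, (6-4)^2=4, (10-10)^2=0, (7-7)^2=0, (1-1)^2=0, (11-11)^2=0, (4-3)^2=1, (8-8)^2=0, (5-5)^2=0
sum(d^2) = 14.
Step 3: rho = 1 - 6*14 / (11*(11^2 - 1)) = 1 - 84/1320 = 0.936364.
Step 4: Under H0, t = rho * sqrt((n-2)/(1-rho^2)) = 8.0024 ~ t(9).
Step 5: Two-sided p-value from the t-distribution with 9 df = 0.000022.
Step 6: alpha = 0.05. reject H0.

rho = 0.9364, p = 0.000022, reject H0 at alpha = 0.05.


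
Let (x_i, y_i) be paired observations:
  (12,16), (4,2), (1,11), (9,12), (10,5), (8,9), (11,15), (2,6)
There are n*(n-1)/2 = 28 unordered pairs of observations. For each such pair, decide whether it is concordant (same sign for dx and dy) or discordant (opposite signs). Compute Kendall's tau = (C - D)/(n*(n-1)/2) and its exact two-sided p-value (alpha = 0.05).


Step 1: Enumerate the 28 unordered pairs (i,j) with i<j and classify each by sign(x_j-x_i) * sign(y_j-y_i).
  (1,2):dx=-8,dy=-14->C; (1,3):dx=-11,dy=-5->C; (1,4):dx=-3,dy=-4->C; (1,5):dx=-2,dy=-11->C
  (1,6):dx=-4,dy=-7->C; (1,7):dx=-1,dy=-1->C; (1,8):dx=-10,dy=-10->C; (2,3):dx=-3,dy=+9->D
  (2,4):dx=+5,dy=+10->C; (2,5):dx=+6,dy=+3->C; (2,6):dx=+4,dy=+7->C; (2,7):dx=+7,dy=+13->C
  (2,8):dx=-2,dy=+4->D; (3,4):dx=+8,dy=+1->C; (3,5):dx=+9,dy=-6->D; (3,6):dx=+7,dy=-2->D
  (3,7):dx=+10,dy=+4->C; (3,8):dx=+1,dy=-5->D; (4,5):dx=+1,dy=-7->D; (4,6):dx=-1,dy=-3->C
  (4,7):dx=+2,dy=+3->C; (4,8):dx=-7,dy=-6->C; (5,6):dx=-2,dy=+4->D; (5,7):dx=+1,dy=+10->C
  (5,8):dx=-8,dy=+1->D; (6,7):dx=+3,dy=+6->C; (6,8):dx=-6,dy=-3->C; (7,8):dx=-9,dy=-9->C
Step 2: C = 20, D = 8, total pairs = 28.
Step 3: tau = (C - D)/(n(n-1)/2) = (20 - 8)/28 = 0.428571.
Step 4: Exact two-sided p-value (enumerate n! = 40320 permutations of y under H0): p = 0.178869.
Step 5: alpha = 0.05. fail to reject H0.

tau_b = 0.4286 (C=20, D=8), p = 0.178869, fail to reject H0.


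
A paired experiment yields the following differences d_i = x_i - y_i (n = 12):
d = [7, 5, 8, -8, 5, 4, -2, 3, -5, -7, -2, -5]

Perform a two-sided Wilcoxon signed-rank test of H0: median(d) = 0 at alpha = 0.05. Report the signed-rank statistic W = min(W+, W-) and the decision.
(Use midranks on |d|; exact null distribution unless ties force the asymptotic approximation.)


Step 1: Drop any zero differences (none here) and take |d_i|.
|d| = [7, 5, 8, 8, 5, 4, 2, 3, 5, 7, 2, 5]
Step 2: Midrank |d_i| (ties get averaged ranks).
ranks: |7|->9.5, |5|->6.5, |8|->11.5, |8|->11.5, |5|->6.5, |4|->4, |2|->1.5, |3|->3, |5|->6.5, |7|->9.5, |2|->1.5, |5|->6.5
Step 3: Attach original signs; sum ranks with positive sign and with negative sign.
W+ = 9.5 + 6.5 + 11.5 + 6.5 + 4 + 3 = 41
W- = 11.5 + 1.5 + 6.5 + 9.5 + 1.5 + 6.5 = 37
(Check: W+ + W- = 78 should equal n(n+1)/2 = 78.)
Step 4: Test statistic W = min(W+, W-) = 37.
Step 5: Ties in |d|, so use the tie-corrected normal approximation.
        E[W] = n(n+1)/4 = 12*13/4 = 39.
        Tie groups: |d|=2 (t=2), |d|=5 (t=4), |d|=7 (t=2), |d|=8 (t=2); sum(t^3 - t) = 78.
        Var[W] = n(n+1)(2n+1)/24 - sum(t^3-t)/48 = 3900/24 - 78/48 = 160.875.
        z = (W - E[W]) / sqrt(Var[W]) = (37 - 39) / 12.6837 = -0.1577.
        Two-sided p = 2*Phi(z) = 0.874706.
Step 6: alpha = 0.05. fail to reject H0.

W+ = 41, W- = 37, W = min = 37, p = 0.874706, fail to reject H0.


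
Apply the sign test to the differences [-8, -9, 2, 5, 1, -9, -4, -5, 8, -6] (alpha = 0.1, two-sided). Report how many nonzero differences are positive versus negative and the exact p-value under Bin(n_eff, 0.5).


Step 1: Discard zero differences. Original n = 10; n_eff = number of nonzero differences = 10.
Nonzero differences (with sign): -8, -9, +2, +5, +1, -9, -4, -5, +8, -6
Step 2: Count signs: positive = 4, negative = 6.
Step 3: Under H0: P(positive) = 0.5, so the number of positives S ~ Bin(10, 0.5).
Step 4: Two-sided exact p-value = sum of Bin(10,0.5) probabilities at or below the observed probability = 0.753906.
Step 5: alpha = 0.1. fail to reject H0.

n_eff = 10, pos = 4, neg = 6, p = 0.753906, fail to reject H0.


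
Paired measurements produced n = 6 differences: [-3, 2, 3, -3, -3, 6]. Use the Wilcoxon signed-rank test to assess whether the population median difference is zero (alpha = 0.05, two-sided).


Step 1: Drop any zero differences (none here) and take |d_i|.
|d| = [3, 2, 3, 3, 3, 6]
Step 2: Midrank |d_i| (ties get averaged ranks).
ranks: |3|->3.5, |2|->1, |3|->3.5, |3|->3.5, |3|->3.5, |6|->6
Step 3: Attach original signs; sum ranks with positive sign and with negative sign.
W+ = 1 + 3.5 + 6 = 10.5
W- = 3.5 + 3.5 + 3.5 = 10.5
(Check: W+ + W- = 21 should equal n(n+1)/2 = 21.)
Step 4: Test statistic W = min(W+, W-) = 10.5.
Step 5: Ties in |d|, so use the tie-corrected normal approximation.
        E[W] = n(n+1)/4 = 6*7/4 = 10.5.
        Tie groups: |d|=3 (t=4); sum(t^3 - t) = 60.
        Var[W] = n(n+1)(2n+1)/24 - sum(t^3-t)/48 = 546/24 - 60/48 = 21.5.
        z = (W - E[W]) / sqrt(Var[W]) = (10.5 - 10.5) / 4.6368 = 0.0000.
        Two-sided p = 2*Phi(z) = 1.000000.
Step 6: alpha = 0.05. fail to reject H0.

W+ = 10.5, W- = 10.5, W = min = 10.5, p = 1.000000, fail to reject H0.


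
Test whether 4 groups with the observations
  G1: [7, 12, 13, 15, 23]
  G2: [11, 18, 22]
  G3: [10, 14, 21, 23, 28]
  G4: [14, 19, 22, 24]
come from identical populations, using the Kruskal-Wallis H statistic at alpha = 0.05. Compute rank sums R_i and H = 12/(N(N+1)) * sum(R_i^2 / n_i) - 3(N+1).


Step 1: Combine all N = 17 observations and assign midranks.
sorted (value, group, rank): (7,G1,1), (10,G3,2), (11,G2,3), (12,G1,4), (13,G1,5), (14,G3,6.5), (14,G4,6.5), (15,G1,8), (18,G2,9), (19,G4,10), (21,G3,11), (22,G2,12.5), (22,G4,12.5), (23,G1,14.5), (23,G3,14.5), (24,G4,16), (28,G3,17)
Step 2: Sum ranks within each group.
R_1 = 32.5 (n_1 = 5)
R_2 = 24.5 (n_2 = 3)
R_3 = 51 (n_3 = 5)
R_4 = 45 (n_4 = 4)
Step 3: H = 12/(N(N+1)) * sum(R_i^2/n_i) - 3(N+1)
     = 12/(17*18) * (32.5^2/5 + 24.5^2/3 + 51^2/5 + 45^2/4) - 3*18
     = 0.039216 * 1437.78 - 54
     = 2.383660.
Step 4: Ties present; correction factor C = 1 - 18/(17^3 - 17) = 0.996324. Corrected H = 2.383660 / 0.996324 = 2.392456.
Step 5: Under H0, H ~ chi^2(3); p-value = 0.495040.
Step 6: alpha = 0.05. fail to reject H0.

H = 2.3925, df = 3, p = 0.495040, fail to reject H0.


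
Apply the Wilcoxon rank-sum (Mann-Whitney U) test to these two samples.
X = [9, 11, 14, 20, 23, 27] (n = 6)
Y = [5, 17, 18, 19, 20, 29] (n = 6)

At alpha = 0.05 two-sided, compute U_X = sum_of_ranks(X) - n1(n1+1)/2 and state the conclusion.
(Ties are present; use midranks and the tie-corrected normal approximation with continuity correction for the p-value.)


Step 1: Combine and sort all 12 observations; assign midranks.
sorted (value, group): (5,Y), (9,X), (11,X), (14,X), (17,Y), (18,Y), (19,Y), (20,X), (20,Y), (23,X), (27,X), (29,Y)
ranks: 5->1, 9->2, 11->3, 14->4, 17->5, 18->6, 19->7, 20->8.5, 20->8.5, 23->10, 27->11, 29->12
Step 2: Rank sum for X: R1 = 2 + 3 + 4 + 8.5 + 10 + 11 = 38.5.
Step 3: U_X = R1 - n1(n1+1)/2 = 38.5 - 6*7/2 = 38.5 - 21 = 17.5.
       U_Y = n1*n2 - U_X = 36 - 17.5 = 18.5.
Step 4: Ties are present, so use the tie-corrected normal approximation (with continuity correction) for the p-value.
Step 5: p-value = 1.000000; compare to alpha = 0.05. fail to reject H0.

U_X = 17.5, p = 1.000000, fail to reject H0 at alpha = 0.05.


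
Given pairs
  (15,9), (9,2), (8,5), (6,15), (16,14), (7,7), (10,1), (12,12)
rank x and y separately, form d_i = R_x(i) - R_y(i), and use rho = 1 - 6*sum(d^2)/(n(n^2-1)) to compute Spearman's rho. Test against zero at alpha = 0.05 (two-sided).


Step 1: Rank x and y separately (midranks; no ties here).
rank(x): 15->7, 9->4, 8->3, 6->1, 16->8, 7->2, 10->5, 12->6
rank(y): 9->5, 2->2, 5->3, 15->8, 14->7, 7->4, 1->1, 12->6
Step 2: d_i = R_x(i) - R_y(i); compute d_i^2.
  (7-5)^2=4, (4-2)^2=4, (3-3)^2=0, (1-8)^2=49, (8-7)^2=1, (2-4)^2=4, (5-1)^2=16, (6-6)^2=0
sum(d^2) = 78.
Step 3: rho = 1 - 6*78 / (8*(8^2 - 1)) = 1 - 468/504 = 0.071429.
Step 4: Under H0, t = rho * sqrt((n-2)/(1-rho^2)) = 0.1754 ~ t(6).
Step 5: Two-sided p-value from the t-distribution with 6 df = 0.866526.
Step 6: alpha = 0.05. fail to reject H0.

rho = 0.0714, p = 0.866526, fail to reject H0 at alpha = 0.05.


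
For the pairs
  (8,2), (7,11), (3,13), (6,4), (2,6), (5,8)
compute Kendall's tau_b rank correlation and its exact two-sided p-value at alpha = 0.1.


Step 1: Enumerate the 15 unordered pairs (i,j) with i<j and classify each by sign(x_j-x_i) * sign(y_j-y_i).
  (1,2):dx=-1,dy=+9->D; (1,3):dx=-5,dy=+11->D; (1,4):dx=-2,dy=+2->D; (1,5):dx=-6,dy=+4->D
  (1,6):dx=-3,dy=+6->D; (2,3):dx=-4,dy=+2->D; (2,4):dx=-1,dy=-7->C; (2,5):dx=-5,dy=-5->C
  (2,6):dx=-2,dy=-3->C; (3,4):dx=+3,dy=-9->D; (3,5):dx=-1,dy=-7->C; (3,6):dx=+2,dy=-5->D
  (4,5):dx=-4,dy=+2->D; (4,6):dx=-1,dy=+4->D; (5,6):dx=+3,dy=+2->C
Step 2: C = 5, D = 10, total pairs = 15.
Step 3: tau = (C - D)/(n(n-1)/2) = (5 - 10)/15 = -0.333333.
Step 4: Exact two-sided p-value (enumerate n! = 720 permutations of y under H0): p = 0.469444.
Step 5: alpha = 0.1. fail to reject H0.

tau_b = -0.3333 (C=5, D=10), p = 0.469444, fail to reject H0.


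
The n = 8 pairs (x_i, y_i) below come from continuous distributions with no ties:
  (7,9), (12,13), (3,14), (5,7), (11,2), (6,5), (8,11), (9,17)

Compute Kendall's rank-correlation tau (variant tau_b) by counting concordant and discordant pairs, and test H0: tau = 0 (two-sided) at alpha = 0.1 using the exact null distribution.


Step 1: Enumerate the 28 unordered pairs (i,j) with i<j and classify each by sign(x_j-x_i) * sign(y_j-y_i).
  (1,2):dx=+5,dy=+4->C; (1,3):dx=-4,dy=+5->D; (1,4):dx=-2,dy=-2->C; (1,5):dx=+4,dy=-7->D
  (1,6):dx=-1,dy=-4->C; (1,7):dx=+1,dy=+2->C; (1,8):dx=+2,dy=+8->C; (2,3):dx=-9,dy=+1->D
  (2,4):dx=-7,dy=-6->C; (2,5):dx=-1,dy=-11->C; (2,6):dx=-6,dy=-8->C; (2,7):dx=-4,dy=-2->C
  (2,8):dx=-3,dy=+4->D; (3,4):dx=+2,dy=-7->D; (3,5):dx=+8,dy=-12->D; (3,6):dx=+3,dy=-9->D
  (3,7):dx=+5,dy=-3->D; (3,8):dx=+6,dy=+3->C; (4,5):dx=+6,dy=-5->D; (4,6):dx=+1,dy=-2->D
  (4,7):dx=+3,dy=+4->C; (4,8):dx=+4,dy=+10->C; (5,6):dx=-5,dy=+3->D; (5,7):dx=-3,dy=+9->D
  (5,8):dx=-2,dy=+15->D; (6,7):dx=+2,dy=+6->C; (6,8):dx=+3,dy=+12->C; (7,8):dx=+1,dy=+6->C
Step 2: C = 15, D = 13, total pairs = 28.
Step 3: tau = (C - D)/(n(n-1)/2) = (15 - 13)/28 = 0.071429.
Step 4: Exact two-sided p-value (enumerate n! = 40320 permutations of y under H0): p = 0.904861.
Step 5: alpha = 0.1. fail to reject H0.

tau_b = 0.0714 (C=15, D=13), p = 0.904861, fail to reject H0.


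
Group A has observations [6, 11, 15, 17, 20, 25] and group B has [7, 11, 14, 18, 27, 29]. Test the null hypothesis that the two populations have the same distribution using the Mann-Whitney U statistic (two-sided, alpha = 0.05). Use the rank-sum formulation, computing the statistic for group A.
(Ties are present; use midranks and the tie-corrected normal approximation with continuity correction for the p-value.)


Step 1: Combine and sort all 12 observations; assign midranks.
sorted (value, group): (6,X), (7,Y), (11,X), (11,Y), (14,Y), (15,X), (17,X), (18,Y), (20,X), (25,X), (27,Y), (29,Y)
ranks: 6->1, 7->2, 11->3.5, 11->3.5, 14->5, 15->6, 17->7, 18->8, 20->9, 25->10, 27->11, 29->12
Step 2: Rank sum for X: R1 = 1 + 3.5 + 6 + 7 + 9 + 10 = 36.5.
Step 3: U_X = R1 - n1(n1+1)/2 = 36.5 - 6*7/2 = 36.5 - 21 = 15.5.
       U_Y = n1*n2 - U_X = 36 - 15.5 = 20.5.
Step 4: Ties are present, so use the tie-corrected normal approximation (with continuity correction) for the p-value.
Step 5: p-value = 0.748349; compare to alpha = 0.05. fail to reject H0.

U_X = 15.5, p = 0.748349, fail to reject H0 at alpha = 0.05.


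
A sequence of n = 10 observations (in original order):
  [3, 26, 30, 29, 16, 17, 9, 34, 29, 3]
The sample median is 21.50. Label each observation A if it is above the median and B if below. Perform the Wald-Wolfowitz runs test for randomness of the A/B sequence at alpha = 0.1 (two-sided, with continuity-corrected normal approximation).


Step 1: Compute median = 21.50; label A = above, B = below.
Labels in order: BAAABBBAAB  (n_A = 5, n_B = 5)
Step 2: Count runs R = 5.
Step 3: Under H0 (random ordering), E[R] = 2*n_A*n_B/(n_A+n_B) + 1 = 2*5*5/10 + 1 = 6.0000.
        Var[R] = 2*n_A*n_B*(2*n_A*n_B - n_A - n_B) / ((n_A+n_B)^2 * (n_A+n_B-1)) = 2000/900 = 2.2222.
        SD[R] = 1.4907.
Step 4: Continuity-corrected z = (R + 0.5 - E[R]) / SD[R] = (5 + 0.5 - 6.0000) / 1.4907 = -0.3354.
Step 5: Two-sided p-value via normal approximation = 2*(1 - Phi(|z|)) = 0.737316.
Step 6: alpha = 0.1. fail to reject H0.

R = 5, z = -0.3354, p = 0.737316, fail to reject H0.


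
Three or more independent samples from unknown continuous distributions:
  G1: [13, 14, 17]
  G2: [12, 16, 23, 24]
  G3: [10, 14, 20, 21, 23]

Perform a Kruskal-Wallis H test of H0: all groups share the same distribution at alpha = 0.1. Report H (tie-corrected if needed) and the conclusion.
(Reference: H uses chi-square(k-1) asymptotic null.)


Step 1: Combine all N = 12 observations and assign midranks.
sorted (value, group, rank): (10,G3,1), (12,G2,2), (13,G1,3), (14,G1,4.5), (14,G3,4.5), (16,G2,6), (17,G1,7), (20,G3,8), (21,G3,9), (23,G2,10.5), (23,G3,10.5), (24,G2,12)
Step 2: Sum ranks within each group.
R_1 = 14.5 (n_1 = 3)
R_2 = 30.5 (n_2 = 4)
R_3 = 33 (n_3 = 5)
Step 3: H = 12/(N(N+1)) * sum(R_i^2/n_i) - 3(N+1)
     = 12/(12*13) * (14.5^2/3 + 30.5^2/4 + 33^2/5) - 3*13
     = 0.076923 * 520.446 - 39
     = 1.034295.
Step 4: Ties present; correction factor C = 1 - 12/(12^3 - 12) = 0.993007. Corrected H = 1.034295 / 0.993007 = 1.041579.
Step 5: Under H0, H ~ chi^2(2); p-value = 0.594051.
Step 6: alpha = 0.1. fail to reject H0.

H = 1.0416, df = 2, p = 0.594051, fail to reject H0.


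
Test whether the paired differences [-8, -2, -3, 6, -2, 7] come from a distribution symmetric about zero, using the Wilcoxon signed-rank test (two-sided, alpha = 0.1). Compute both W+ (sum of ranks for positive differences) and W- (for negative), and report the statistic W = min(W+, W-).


Step 1: Drop any zero differences (none here) and take |d_i|.
|d| = [8, 2, 3, 6, 2, 7]
Step 2: Midrank |d_i| (ties get averaged ranks).
ranks: |8|->6, |2|->1.5, |3|->3, |6|->4, |2|->1.5, |7|->5
Step 3: Attach original signs; sum ranks with positive sign and with negative sign.
W+ = 4 + 5 = 9
W- = 6 + 1.5 + 3 + 1.5 = 12
(Check: W+ + W- = 21 should equal n(n+1)/2 = 21.)
Step 4: Test statistic W = min(W+, W-) = 9.
Step 5: Ties in |d|, so use the tie-corrected normal approximation.
        E[W] = n(n+1)/4 = 6*7/4 = 10.5.
        Tie groups: |d|=2 (t=2); sum(t^3 - t) = 6.
        Var[W] = n(n+1)(2n+1)/24 - sum(t^3-t)/48 = 546/24 - 6/48 = 22.625.
        z = (W - E[W]) / sqrt(Var[W]) = (9 - 10.5) / 4.7566 = -0.3154.
        Two-sided p = 2*Phi(z) = 0.752494.
Step 6: alpha = 0.1. fail to reject H0.

W+ = 9, W- = 12, W = min = 9, p = 0.752494, fail to reject H0.
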